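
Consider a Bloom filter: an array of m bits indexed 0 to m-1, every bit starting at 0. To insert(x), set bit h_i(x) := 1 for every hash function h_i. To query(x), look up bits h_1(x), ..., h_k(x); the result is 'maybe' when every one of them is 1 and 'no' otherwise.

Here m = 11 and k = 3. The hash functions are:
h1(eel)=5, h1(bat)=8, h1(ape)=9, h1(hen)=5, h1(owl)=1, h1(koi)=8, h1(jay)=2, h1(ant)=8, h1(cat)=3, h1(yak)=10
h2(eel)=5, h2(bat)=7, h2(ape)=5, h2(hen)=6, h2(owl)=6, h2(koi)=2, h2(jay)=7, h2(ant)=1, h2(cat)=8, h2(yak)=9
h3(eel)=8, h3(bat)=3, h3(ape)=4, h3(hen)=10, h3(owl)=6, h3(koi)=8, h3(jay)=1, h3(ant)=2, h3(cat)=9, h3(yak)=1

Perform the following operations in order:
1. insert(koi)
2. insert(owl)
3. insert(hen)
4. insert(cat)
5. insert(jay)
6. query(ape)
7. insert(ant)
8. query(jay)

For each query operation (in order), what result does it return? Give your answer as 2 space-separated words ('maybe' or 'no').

Start: bits=00000000000
Op 1: insert koi -> sets bits 2 8 -> bits=00100000100
Op 2: insert owl -> sets bits 1 6 -> bits=01100010100
Op 3: insert hen -> sets bits 5 6 10 -> bits=01100110101
Op 4: insert cat -> sets bits 3 8 9 -> bits=01110110111
Op 5: insert jay -> sets bits 1 2 7 -> bits=01110111111
Op 6: query ape -> checks bit4=0, bit5=1, bit9=1 (has a 0) -> no
Op 7: insert ant -> sets bits 1 2 8 -> bits=01110111111
Op 8: query jay -> checks bit1=1, bit2=1, bit7=1 (all 1) -> maybe
Query results in order: no maybe

Answer: no maybe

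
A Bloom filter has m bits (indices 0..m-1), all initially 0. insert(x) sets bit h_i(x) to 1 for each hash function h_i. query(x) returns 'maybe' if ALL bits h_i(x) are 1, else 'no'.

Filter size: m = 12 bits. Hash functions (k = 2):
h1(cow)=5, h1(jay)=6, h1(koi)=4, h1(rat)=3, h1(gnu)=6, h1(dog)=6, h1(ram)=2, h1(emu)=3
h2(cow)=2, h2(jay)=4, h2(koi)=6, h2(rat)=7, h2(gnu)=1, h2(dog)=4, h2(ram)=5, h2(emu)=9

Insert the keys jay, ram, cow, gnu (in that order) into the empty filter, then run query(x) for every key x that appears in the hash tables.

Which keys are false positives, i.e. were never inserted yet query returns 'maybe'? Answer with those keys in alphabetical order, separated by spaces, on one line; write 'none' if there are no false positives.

Start: bits=000000000000
After insert 'jay': sets bits 4 6 -> bits=000010100000
After insert 'ram': sets bits 2 5 -> bits=001011100000
After insert 'cow': sets bits 2 5 -> bits=001011100000
After insert 'gnu': sets bits 1 6 -> bits=011011100000
Not inserted: dog emu koi rat — query each against bits=011011100000:
query dog: checks bit4=1, bit6=1 (all 1) -> maybe => FALSE POSITIVE
query emu: checks bit3=0, bit9=0 (has a 0) -> no => not a false positive
query koi: checks bit4=1, bit6=1 (all 1) -> maybe => FALSE POSITIVE
query rat: checks bit3=0, bit7=0 (has a 0) -> no => not a false positive
False positives (alphabetical): dog koi

Answer: dog koi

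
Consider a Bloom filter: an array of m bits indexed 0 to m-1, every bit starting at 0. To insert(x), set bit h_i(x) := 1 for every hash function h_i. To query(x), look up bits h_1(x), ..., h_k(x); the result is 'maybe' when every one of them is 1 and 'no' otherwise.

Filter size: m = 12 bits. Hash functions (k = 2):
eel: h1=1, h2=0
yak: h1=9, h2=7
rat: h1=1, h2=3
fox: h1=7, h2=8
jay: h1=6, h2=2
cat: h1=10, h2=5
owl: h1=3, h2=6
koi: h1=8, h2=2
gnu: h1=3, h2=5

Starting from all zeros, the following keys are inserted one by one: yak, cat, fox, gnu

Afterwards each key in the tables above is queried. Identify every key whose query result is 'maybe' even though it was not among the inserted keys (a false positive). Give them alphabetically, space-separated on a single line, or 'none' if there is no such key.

Answer: none

Derivation:
Start: bits=000000000000
After insert 'yak': sets bits 7 9 -> bits=000000010100
After insert 'cat': sets bits 5 10 -> bits=000001010110
After insert 'fox': sets bits 7 8 -> bits=000001011110
After insert 'gnu': sets bits 3 5 -> bits=000101011110
Not inserted: eel jay koi owl rat — query each against bits=000101011110:
query eel: checks bit0=0, bit1=0 (has a 0) -> no => not a false positive
query jay: checks bit2=0, bit6=0 (has a 0) -> no => not a false positive
query koi: checks bit2=0, bit8=1 (has a 0) -> no => not a false positive
query owl: checks bit3=1, bit6=0 (has a 0) -> no => not a false positive
query rat: checks bit1=0, bit3=1 (has a 0) -> no => not a false positive
False positives (alphabetical): none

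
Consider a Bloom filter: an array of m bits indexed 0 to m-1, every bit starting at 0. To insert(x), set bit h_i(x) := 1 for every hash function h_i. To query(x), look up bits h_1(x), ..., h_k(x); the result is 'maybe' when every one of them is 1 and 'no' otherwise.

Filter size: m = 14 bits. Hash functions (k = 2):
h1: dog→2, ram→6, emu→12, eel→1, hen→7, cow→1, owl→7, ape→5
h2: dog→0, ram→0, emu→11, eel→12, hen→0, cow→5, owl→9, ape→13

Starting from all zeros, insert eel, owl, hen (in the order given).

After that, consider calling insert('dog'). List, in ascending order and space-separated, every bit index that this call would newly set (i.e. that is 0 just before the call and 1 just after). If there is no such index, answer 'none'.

Answer: 2

Derivation:
Start: bits=00000000000000
After insert 'eel': sets bits 1 12 -> bits=01000000000010
After insert 'owl': sets bits 7 9 -> bits=01000001010010
After insert 'hen': sets bits 0 7 -> bits=11000001010010
insert 'dog' would touch bits 0 2; currently bit0=1, bit2=0
Bits that are 0 among those (would change 0->1): 2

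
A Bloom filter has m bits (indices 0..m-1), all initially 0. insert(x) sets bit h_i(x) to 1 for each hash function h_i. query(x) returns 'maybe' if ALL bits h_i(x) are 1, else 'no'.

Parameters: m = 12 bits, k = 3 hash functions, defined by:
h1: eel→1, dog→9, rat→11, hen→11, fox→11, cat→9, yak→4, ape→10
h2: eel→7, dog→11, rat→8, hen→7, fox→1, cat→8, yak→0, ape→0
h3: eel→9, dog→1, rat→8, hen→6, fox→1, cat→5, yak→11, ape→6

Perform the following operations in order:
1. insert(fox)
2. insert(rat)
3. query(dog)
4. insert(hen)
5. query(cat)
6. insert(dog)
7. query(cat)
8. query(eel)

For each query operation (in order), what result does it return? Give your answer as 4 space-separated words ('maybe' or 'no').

Answer: no no no maybe

Derivation:
Start: bits=000000000000
Op 1: insert fox -> sets bits 1 11 -> bits=010000000001
Op 2: insert rat -> sets bits 8 11 -> bits=010000001001
Op 3: query dog -> checks bit1=1, bit9=0, bit11=1 (has a 0) -> no
Op 4: insert hen -> sets bits 6 7 11 -> bits=010000111001
Op 5: query cat -> checks bit5=0, bit8=1, bit9=0 (has a 0) -> no
Op 6: insert dog -> sets bits 1 9 11 -> bits=010000111101
Op 7: query cat -> checks bit5=0, bit8=1, bit9=1 (has a 0) -> no
Op 8: query eel -> checks bit1=1, bit7=1, bit9=1 (all 1) -> maybe
Query results in order: no no no maybe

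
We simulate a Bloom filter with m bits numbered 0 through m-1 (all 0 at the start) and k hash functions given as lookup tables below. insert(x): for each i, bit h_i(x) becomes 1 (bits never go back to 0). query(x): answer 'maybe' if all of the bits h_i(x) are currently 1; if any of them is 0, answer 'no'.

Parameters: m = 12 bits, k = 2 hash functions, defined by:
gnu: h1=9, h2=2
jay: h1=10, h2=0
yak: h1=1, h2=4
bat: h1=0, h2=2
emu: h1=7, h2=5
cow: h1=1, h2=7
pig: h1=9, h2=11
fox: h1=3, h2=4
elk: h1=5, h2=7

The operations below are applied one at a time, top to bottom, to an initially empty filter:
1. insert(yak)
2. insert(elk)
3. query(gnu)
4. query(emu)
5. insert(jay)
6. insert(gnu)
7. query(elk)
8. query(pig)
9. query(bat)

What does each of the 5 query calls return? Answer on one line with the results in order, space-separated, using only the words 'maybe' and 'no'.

Answer: no maybe maybe no maybe

Derivation:
Start: bits=000000000000
Op 1: insert yak -> sets bits 1 4 -> bits=010010000000
Op 2: insert elk -> sets bits 5 7 -> bits=010011010000
Op 3: query gnu -> checks bit2=0, bit9=0 (has a 0) -> no
Op 4: query emu -> checks bit5=1, bit7=1 (all 1) -> maybe
Op 5: insert jay -> sets bits 0 10 -> bits=110011010010
Op 6: insert gnu -> sets bits 2 9 -> bits=111011010110
Op 7: query elk -> checks bit5=1, bit7=1 (all 1) -> maybe
Op 8: query pig -> checks bit9=1, bit11=0 (has a 0) -> no
Op 9: query bat -> checks bit0=1, bit2=1 (all 1) -> maybe
Query results in order: no maybe maybe no maybe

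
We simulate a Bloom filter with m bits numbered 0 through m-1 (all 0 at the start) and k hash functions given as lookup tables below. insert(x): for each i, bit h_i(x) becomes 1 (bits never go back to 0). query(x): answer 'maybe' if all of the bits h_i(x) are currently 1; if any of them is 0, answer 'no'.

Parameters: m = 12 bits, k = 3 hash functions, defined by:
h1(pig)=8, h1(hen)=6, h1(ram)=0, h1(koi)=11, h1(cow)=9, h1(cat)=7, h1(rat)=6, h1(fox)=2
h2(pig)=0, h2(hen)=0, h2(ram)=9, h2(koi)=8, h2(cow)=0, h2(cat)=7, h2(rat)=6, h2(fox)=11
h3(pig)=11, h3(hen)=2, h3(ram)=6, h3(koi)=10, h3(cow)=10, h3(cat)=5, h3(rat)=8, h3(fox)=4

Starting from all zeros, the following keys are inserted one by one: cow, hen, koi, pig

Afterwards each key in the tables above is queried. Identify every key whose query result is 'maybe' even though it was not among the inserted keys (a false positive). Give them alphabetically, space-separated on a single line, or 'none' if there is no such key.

Answer: ram rat

Derivation:
Start: bits=000000000000
After insert 'cow': sets bits 0 9 10 -> bits=100000000110
After insert 'hen': sets bits 0 2 6 -> bits=101000100110
After insert 'koi': sets bits 8 10 11 -> bits=101000101111
After insert 'pig': sets bits 0 8 11 -> bits=101000101111
Not inserted: cat fox ram rat — query each against bits=101000101111:
query cat: checks bit5=0, bit7=0 (has a 0) -> no => not a false positive
query fox: checks bit2=1, bit4=0, bit11=1 (has a 0) -> no => not a false positive
query ram: checks bit0=1, bit6=1, bit9=1 (all 1) -> maybe => FALSE POSITIVE
query rat: checks bit6=1, bit8=1 (all 1) -> maybe => FALSE POSITIVE
False positives (alphabetical): ram rat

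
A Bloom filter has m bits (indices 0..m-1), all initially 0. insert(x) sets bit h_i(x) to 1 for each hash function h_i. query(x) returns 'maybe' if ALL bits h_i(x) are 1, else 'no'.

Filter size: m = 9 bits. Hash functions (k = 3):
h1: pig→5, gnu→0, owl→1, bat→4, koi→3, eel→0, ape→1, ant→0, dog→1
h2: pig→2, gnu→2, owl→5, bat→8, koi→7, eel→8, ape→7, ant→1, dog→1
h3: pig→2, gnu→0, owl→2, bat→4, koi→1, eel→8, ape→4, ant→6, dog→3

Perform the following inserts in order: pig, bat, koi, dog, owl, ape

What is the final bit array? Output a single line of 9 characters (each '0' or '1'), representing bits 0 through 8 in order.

Answer: 011111011

Derivation:
Start: bits=000000000
After insert 'pig': sets bits 2 5 -> bits=001001000
After insert 'bat': sets bits 4 8 -> bits=001011001
After insert 'koi': sets bits 1 3 7 -> bits=011111011
After insert 'dog': sets bits 1 3 -> bits=011111011
After insert 'owl': sets bits 1 2 5 -> bits=011111011
After insert 'ape': sets bits 1 4 7 -> bits=011111011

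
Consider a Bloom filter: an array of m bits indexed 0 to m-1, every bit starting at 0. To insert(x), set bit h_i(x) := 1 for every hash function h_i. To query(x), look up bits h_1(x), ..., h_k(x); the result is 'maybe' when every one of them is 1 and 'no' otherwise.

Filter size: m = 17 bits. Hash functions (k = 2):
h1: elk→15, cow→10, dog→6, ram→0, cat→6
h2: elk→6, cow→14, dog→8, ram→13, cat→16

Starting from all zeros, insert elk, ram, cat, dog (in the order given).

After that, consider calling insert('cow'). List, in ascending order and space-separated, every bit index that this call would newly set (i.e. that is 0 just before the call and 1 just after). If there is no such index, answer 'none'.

Answer: 10 14

Derivation:
Start: bits=00000000000000000
After insert 'elk': sets bits 6 15 -> bits=00000010000000010
After insert 'ram': sets bits 0 13 -> bits=10000010000001010
After insert 'cat': sets bits 6 16 -> bits=10000010000001011
After insert 'dog': sets bits 6 8 -> bits=10000010100001011
insert 'cow' would touch bits 10 14; currently bit10=0, bit14=0
Bits that are 0 among those (would change 0->1): 10 14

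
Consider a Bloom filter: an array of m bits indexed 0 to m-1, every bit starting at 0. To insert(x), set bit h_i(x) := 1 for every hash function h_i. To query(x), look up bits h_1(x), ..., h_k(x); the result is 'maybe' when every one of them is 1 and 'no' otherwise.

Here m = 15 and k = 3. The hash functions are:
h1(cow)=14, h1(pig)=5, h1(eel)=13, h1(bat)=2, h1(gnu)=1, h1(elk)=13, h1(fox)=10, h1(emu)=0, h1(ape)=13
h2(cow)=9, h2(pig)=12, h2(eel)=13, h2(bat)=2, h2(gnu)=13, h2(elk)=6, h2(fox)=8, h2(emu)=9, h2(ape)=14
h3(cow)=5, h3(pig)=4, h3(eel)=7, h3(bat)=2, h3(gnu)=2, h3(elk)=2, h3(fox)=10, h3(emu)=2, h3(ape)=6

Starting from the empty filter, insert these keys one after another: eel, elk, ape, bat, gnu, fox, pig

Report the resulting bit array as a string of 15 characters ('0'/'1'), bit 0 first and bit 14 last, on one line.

Start: bits=000000000000000
After insert 'eel': sets bits 7 13 -> bits=000000010000010
After insert 'elk': sets bits 2 6 13 -> bits=001000110000010
After insert 'ape': sets bits 6 13 14 -> bits=001000110000011
After insert 'bat': sets bits 2 -> bits=001000110000011
After insert 'gnu': sets bits 1 2 13 -> bits=011000110000011
After insert 'fox': sets bits 8 10 -> bits=011000111010011
After insert 'pig': sets bits 4 5 12 -> bits=011011111010111

Answer: 011011111010111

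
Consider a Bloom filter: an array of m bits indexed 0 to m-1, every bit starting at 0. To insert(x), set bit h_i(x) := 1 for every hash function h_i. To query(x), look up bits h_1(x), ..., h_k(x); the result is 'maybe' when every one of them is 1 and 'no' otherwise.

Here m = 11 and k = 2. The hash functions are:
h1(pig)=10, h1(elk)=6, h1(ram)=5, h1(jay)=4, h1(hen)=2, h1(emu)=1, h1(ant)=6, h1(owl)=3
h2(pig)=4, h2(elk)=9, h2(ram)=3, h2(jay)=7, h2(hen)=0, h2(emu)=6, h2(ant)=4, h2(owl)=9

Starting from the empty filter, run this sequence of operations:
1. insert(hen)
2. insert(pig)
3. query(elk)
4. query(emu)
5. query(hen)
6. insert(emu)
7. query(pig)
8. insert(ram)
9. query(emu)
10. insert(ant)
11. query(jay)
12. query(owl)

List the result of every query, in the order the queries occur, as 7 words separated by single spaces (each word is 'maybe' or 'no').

Start: bits=00000000000
Op 1: insert hen -> sets bits 0 2 -> bits=10100000000
Op 2: insert pig -> sets bits 4 10 -> bits=10101000001
Op 3: query elk -> checks bit6=0, bit9=0 (has a 0) -> no
Op 4: query emu -> checks bit1=0, bit6=0 (has a 0) -> no
Op 5: query hen -> checks bit0=1, bit2=1 (all 1) -> maybe
Op 6: insert emu -> sets bits 1 6 -> bits=11101010001
Op 7: query pig -> checks bit4=1, bit10=1 (all 1) -> maybe
Op 8: insert ram -> sets bits 3 5 -> bits=11111110001
Op 9: query emu -> checks bit1=1, bit6=1 (all 1) -> maybe
Op 10: insert ant -> sets bits 4 6 -> bits=11111110001
Op 11: query jay -> checks bit4=1, bit7=0 (has a 0) -> no
Op 12: query owl -> checks bit3=1, bit9=0 (has a 0) -> no
Query results in order: no no maybe maybe maybe no no

Answer: no no maybe maybe maybe no no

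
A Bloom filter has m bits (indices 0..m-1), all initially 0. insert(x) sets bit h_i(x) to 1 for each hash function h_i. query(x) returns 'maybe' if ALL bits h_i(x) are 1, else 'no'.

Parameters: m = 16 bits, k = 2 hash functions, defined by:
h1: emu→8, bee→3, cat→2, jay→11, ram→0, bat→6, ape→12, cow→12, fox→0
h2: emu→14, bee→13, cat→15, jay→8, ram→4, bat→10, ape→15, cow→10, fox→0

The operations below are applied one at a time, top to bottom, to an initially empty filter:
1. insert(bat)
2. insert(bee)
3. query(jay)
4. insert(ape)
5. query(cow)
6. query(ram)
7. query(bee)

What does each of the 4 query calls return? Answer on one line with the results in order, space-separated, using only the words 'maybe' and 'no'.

Start: bits=0000000000000000
Op 1: insert bat -> sets bits 6 10 -> bits=0000001000100000
Op 2: insert bee -> sets bits 3 13 -> bits=0001001000100100
Op 3: query jay -> checks bit8=0, bit11=0 (has a 0) -> no
Op 4: insert ape -> sets bits 12 15 -> bits=0001001000101101
Op 5: query cow -> checks bit10=1, bit12=1 (all 1) -> maybe
Op 6: query ram -> checks bit0=0, bit4=0 (has a 0) -> no
Op 7: query bee -> checks bit3=1, bit13=1 (all 1) -> maybe
Query results in order: no maybe no maybe

Answer: no maybe no maybe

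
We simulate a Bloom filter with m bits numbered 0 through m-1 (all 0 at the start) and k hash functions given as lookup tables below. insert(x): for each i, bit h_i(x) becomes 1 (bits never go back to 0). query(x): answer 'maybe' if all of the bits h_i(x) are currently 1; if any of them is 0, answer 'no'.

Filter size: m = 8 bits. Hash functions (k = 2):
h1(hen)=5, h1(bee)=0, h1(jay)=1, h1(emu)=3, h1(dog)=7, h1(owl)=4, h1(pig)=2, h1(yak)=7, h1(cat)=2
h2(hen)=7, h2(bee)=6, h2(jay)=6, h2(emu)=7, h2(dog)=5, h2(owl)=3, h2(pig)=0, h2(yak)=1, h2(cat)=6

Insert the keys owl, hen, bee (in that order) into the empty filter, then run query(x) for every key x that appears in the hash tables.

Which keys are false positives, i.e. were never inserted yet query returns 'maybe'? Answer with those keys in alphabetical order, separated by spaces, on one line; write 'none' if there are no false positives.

Start: bits=00000000
After insert 'owl': sets bits 3 4 -> bits=00011000
After insert 'hen': sets bits 5 7 -> bits=00011101
After insert 'bee': sets bits 0 6 -> bits=10011111
Not inserted: cat dog emu jay pig yak — query each against bits=10011111:
query cat: checks bit2=0, bit6=1 (has a 0) -> no => not a false positive
query dog: checks bit5=1, bit7=1 (all 1) -> maybe => FALSE POSITIVE
query emu: checks bit3=1, bit7=1 (all 1) -> maybe => FALSE POSITIVE
query jay: checks bit1=0, bit6=1 (has a 0) -> no => not a false positive
query pig: checks bit0=1, bit2=0 (has a 0) -> no => not a false positive
query yak: checks bit1=0, bit7=1 (has a 0) -> no => not a false positive
False positives (alphabetical): dog emu

Answer: dog emu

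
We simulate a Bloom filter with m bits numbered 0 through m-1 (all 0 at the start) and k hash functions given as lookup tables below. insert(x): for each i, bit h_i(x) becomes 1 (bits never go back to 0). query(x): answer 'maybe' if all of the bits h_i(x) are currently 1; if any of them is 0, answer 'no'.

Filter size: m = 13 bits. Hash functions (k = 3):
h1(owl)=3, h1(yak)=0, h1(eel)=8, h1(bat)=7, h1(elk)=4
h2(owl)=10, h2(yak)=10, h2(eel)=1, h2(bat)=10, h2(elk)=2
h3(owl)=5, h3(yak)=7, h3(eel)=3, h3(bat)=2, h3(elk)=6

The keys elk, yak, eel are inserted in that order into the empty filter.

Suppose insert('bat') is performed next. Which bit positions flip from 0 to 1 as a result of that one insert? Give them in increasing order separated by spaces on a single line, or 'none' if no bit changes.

Start: bits=0000000000000
After insert 'elk': sets bits 2 4 6 -> bits=0010101000000
After insert 'yak': sets bits 0 7 10 -> bits=1010101100100
After insert 'eel': sets bits 1 3 8 -> bits=1111101110100
insert 'bat' would touch bits 2 7 10; currently bit2=1, bit7=1, bit10=1
Bits that are 0 among those (would change 0->1): none

Answer: none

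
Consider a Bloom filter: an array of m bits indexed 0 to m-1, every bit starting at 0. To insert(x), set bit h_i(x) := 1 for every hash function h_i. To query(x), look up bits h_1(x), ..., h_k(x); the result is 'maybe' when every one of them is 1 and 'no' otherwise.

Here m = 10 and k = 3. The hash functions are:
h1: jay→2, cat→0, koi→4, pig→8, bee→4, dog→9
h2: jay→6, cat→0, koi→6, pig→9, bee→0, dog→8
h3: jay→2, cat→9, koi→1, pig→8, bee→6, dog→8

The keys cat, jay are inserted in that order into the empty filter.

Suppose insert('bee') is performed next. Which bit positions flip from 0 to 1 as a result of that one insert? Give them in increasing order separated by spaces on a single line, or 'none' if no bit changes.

Answer: 4

Derivation:
Start: bits=0000000000
After insert 'cat': sets bits 0 9 -> bits=1000000001
After insert 'jay': sets bits 2 6 -> bits=1010001001
insert 'bee' would touch bits 0 4 6; currently bit0=1, bit4=0, bit6=1
Bits that are 0 among those (would change 0->1): 4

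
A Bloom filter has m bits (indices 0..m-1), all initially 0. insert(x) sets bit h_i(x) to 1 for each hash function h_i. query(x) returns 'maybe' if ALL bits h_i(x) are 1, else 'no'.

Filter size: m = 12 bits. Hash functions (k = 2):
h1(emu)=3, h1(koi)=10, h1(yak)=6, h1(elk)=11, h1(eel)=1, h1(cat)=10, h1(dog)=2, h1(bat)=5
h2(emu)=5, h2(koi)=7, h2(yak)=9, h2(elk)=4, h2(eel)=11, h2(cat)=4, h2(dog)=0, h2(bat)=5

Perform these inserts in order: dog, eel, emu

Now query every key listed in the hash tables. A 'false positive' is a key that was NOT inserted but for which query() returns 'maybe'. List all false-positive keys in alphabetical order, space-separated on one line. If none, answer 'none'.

Start: bits=000000000000
After insert 'dog': sets bits 0 2 -> bits=101000000000
After insert 'eel': sets bits 1 11 -> bits=111000000001
After insert 'emu': sets bits 3 5 -> bits=111101000001
Not inserted: bat cat elk koi yak — query each against bits=111101000001:
query bat: checks bit5=1 (all 1) -> maybe => FALSE POSITIVE
query cat: checks bit4=0, bit10=0 (has a 0) -> no => not a false positive
query elk: checks bit4=0, bit11=1 (has a 0) -> no => not a false positive
query koi: checks bit7=0, bit10=0 (has a 0) -> no => not a false positive
query yak: checks bit6=0, bit9=0 (has a 0) -> no => not a false positive
False positives (alphabetical): bat

Answer: bat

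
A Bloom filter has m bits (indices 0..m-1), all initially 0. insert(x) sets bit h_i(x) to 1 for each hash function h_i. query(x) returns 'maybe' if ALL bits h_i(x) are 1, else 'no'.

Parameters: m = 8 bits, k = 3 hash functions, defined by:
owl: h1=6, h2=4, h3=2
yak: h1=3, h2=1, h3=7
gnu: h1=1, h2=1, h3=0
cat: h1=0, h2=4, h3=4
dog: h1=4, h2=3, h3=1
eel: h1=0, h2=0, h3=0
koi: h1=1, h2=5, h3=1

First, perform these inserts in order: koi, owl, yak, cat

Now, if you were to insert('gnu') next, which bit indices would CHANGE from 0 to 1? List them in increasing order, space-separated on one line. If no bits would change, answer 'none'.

Start: bits=00000000
After insert 'koi': sets bits 1 5 -> bits=01000100
After insert 'owl': sets bits 2 4 6 -> bits=01101110
After insert 'yak': sets bits 1 3 7 -> bits=01111111
After insert 'cat': sets bits 0 4 -> bits=11111111
insert 'gnu' would touch bits 0 1; currently bit0=1, bit1=1
Bits that are 0 among those (would change 0->1): none

Answer: none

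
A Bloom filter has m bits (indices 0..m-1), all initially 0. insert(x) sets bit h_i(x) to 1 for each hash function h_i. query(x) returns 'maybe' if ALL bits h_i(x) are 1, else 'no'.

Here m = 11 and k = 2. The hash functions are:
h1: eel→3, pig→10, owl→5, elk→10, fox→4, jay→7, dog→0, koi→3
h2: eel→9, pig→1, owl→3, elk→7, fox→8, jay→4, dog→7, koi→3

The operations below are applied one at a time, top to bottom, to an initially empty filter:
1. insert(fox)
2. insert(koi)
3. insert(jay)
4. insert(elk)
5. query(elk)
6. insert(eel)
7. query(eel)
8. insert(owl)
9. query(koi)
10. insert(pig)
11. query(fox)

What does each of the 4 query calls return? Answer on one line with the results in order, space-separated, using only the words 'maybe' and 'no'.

Answer: maybe maybe maybe maybe

Derivation:
Start: bits=00000000000
Op 1: insert fox -> sets bits 4 8 -> bits=00001000100
Op 2: insert koi -> sets bits 3 -> bits=00011000100
Op 3: insert jay -> sets bits 4 7 -> bits=00011001100
Op 4: insert elk -> sets bits 7 10 -> bits=00011001101
Op 5: query elk -> checks bit7=1, bit10=1 (all 1) -> maybe
Op 6: insert eel -> sets bits 3 9 -> bits=00011001111
Op 7: query eel -> checks bit3=1, bit9=1 (all 1) -> maybe
Op 8: insert owl -> sets bits 3 5 -> bits=00011101111
Op 9: query koi -> checks bit3=1 (all 1) -> maybe
Op 10: insert pig -> sets bits 1 10 -> bits=01011101111
Op 11: query fox -> checks bit4=1, bit8=1 (all 1) -> maybe
Query results in order: maybe maybe maybe maybe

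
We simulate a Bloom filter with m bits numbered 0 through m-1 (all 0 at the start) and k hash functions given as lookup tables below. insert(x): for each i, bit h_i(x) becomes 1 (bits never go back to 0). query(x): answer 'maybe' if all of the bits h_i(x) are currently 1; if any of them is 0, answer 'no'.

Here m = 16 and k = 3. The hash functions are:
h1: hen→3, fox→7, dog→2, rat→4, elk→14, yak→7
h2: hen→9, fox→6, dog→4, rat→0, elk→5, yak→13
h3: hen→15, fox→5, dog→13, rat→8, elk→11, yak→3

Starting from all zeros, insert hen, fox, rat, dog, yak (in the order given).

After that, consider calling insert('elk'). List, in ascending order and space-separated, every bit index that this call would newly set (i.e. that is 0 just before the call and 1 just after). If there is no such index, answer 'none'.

Answer: 11 14

Derivation:
Start: bits=0000000000000000
After insert 'hen': sets bits 3 9 15 -> bits=0001000001000001
After insert 'fox': sets bits 5 6 7 -> bits=0001011101000001
After insert 'rat': sets bits 0 4 8 -> bits=1001111111000001
After insert 'dog': sets bits 2 4 13 -> bits=1011111111000101
After insert 'yak': sets bits 3 7 13 -> bits=1011111111000101
insert 'elk' would touch bits 5 11 14; currently bit5=1, bit11=0, bit14=0
Bits that are 0 among those (would change 0->1): 11 14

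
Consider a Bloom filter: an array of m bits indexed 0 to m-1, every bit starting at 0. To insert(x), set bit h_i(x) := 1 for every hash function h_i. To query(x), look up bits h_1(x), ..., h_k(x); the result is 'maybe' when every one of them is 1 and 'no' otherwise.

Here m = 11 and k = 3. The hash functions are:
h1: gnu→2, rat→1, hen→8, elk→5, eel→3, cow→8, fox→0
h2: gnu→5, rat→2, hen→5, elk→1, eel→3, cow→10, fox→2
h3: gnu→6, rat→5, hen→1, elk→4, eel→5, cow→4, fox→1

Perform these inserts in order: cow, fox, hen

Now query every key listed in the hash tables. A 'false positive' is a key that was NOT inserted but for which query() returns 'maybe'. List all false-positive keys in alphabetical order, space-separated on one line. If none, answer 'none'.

Start: bits=00000000000
After insert 'cow': sets bits 4 8 10 -> bits=00001000101
After insert 'fox': sets bits 0 1 2 -> bits=11101000101
After insert 'hen': sets bits 1 5 8 -> bits=11101100101
Not inserted: eel elk gnu rat — query each against bits=11101100101:
query eel: checks bit3=0, bit5=1 (has a 0) -> no => not a false positive
query elk: checks bit1=1, bit4=1, bit5=1 (all 1) -> maybe => FALSE POSITIVE
query gnu: checks bit2=1, bit5=1, bit6=0 (has a 0) -> no => not a false positive
query rat: checks bit1=1, bit2=1, bit5=1 (all 1) -> maybe => FALSE POSITIVE
False positives (alphabetical): elk rat

Answer: elk rat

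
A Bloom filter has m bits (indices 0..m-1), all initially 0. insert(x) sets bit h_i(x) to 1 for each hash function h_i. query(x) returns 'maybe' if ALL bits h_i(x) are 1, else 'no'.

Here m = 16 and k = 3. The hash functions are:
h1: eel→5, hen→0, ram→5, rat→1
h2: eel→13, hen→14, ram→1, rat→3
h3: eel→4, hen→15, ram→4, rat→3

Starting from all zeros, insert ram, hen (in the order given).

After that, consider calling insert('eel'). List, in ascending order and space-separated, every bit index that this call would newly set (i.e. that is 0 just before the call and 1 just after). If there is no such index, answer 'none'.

Answer: 13

Derivation:
Start: bits=0000000000000000
After insert 'ram': sets bits 1 4 5 -> bits=0100110000000000
After insert 'hen': sets bits 0 14 15 -> bits=1100110000000011
insert 'eel' would touch bits 4 5 13; currently bit4=1, bit5=1, bit13=0
Bits that are 0 among those (would change 0->1): 13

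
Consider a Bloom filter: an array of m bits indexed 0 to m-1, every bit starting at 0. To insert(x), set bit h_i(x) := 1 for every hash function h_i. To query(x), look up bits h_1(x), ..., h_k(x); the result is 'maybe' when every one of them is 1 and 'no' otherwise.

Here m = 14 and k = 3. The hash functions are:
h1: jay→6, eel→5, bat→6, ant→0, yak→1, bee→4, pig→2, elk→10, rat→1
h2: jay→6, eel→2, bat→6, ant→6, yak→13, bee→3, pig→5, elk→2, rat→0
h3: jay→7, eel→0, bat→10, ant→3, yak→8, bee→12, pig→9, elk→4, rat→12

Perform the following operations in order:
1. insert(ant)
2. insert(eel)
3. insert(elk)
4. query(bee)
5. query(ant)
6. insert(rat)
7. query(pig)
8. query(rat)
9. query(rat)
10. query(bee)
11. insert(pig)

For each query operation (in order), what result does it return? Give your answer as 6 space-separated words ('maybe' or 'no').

Answer: no maybe no maybe maybe maybe

Derivation:
Start: bits=00000000000000
Op 1: insert ant -> sets bits 0 3 6 -> bits=10010010000000
Op 2: insert eel -> sets bits 0 2 5 -> bits=10110110000000
Op 3: insert elk -> sets bits 2 4 10 -> bits=10111110001000
Op 4: query bee -> checks bit3=1, bit4=1, bit12=0 (has a 0) -> no
Op 5: query ant -> checks bit0=1, bit3=1, bit6=1 (all 1) -> maybe
Op 6: insert rat -> sets bits 0 1 12 -> bits=11111110001010
Op 7: query pig -> checks bit2=1, bit5=1, bit9=0 (has a 0) -> no
Op 8: query rat -> checks bit0=1, bit1=1, bit12=1 (all 1) -> maybe
Op 9: query rat -> checks bit0=1, bit1=1, bit12=1 (all 1) -> maybe
Op 10: query bee -> checks bit3=1, bit4=1, bit12=1 (all 1) -> maybe
Op 11: insert pig -> sets bits 2 5 9 -> bits=11111110011010
Query results in order: no maybe no maybe maybe maybe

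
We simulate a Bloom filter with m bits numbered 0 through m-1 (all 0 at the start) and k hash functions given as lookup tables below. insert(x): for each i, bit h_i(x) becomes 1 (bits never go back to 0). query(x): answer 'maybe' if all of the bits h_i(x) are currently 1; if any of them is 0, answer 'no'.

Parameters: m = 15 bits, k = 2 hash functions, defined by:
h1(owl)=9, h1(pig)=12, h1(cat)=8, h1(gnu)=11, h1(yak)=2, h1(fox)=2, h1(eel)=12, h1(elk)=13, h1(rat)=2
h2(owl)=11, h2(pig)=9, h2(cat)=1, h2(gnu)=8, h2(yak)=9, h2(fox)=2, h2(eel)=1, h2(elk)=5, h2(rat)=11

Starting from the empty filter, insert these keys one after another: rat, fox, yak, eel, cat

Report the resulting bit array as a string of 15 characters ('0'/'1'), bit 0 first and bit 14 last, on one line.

Start: bits=000000000000000
After insert 'rat': sets bits 2 11 -> bits=001000000001000
After insert 'fox': sets bits 2 -> bits=001000000001000
After insert 'yak': sets bits 2 9 -> bits=001000000101000
After insert 'eel': sets bits 1 12 -> bits=011000000101100
After insert 'cat': sets bits 1 8 -> bits=011000001101100

Answer: 011000001101100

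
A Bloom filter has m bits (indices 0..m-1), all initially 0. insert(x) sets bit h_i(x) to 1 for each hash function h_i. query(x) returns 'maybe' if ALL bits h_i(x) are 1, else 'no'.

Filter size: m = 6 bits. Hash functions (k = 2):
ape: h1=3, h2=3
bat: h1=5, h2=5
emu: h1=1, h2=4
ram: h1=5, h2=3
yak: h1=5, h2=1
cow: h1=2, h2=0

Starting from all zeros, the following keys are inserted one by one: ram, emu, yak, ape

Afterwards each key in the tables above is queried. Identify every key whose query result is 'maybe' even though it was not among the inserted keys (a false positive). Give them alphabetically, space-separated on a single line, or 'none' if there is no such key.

Start: bits=000000
After insert 'ram': sets bits 3 5 -> bits=000101
After insert 'emu': sets bits 1 4 -> bits=010111
After insert 'yak': sets bits 1 5 -> bits=010111
After insert 'ape': sets bits 3 -> bits=010111
Not inserted: bat cow — query each against bits=010111:
query bat: checks bit5=1 (all 1) -> maybe => FALSE POSITIVE
query cow: checks bit0=0, bit2=0 (has a 0) -> no => not a false positive
False positives (alphabetical): bat

Answer: bat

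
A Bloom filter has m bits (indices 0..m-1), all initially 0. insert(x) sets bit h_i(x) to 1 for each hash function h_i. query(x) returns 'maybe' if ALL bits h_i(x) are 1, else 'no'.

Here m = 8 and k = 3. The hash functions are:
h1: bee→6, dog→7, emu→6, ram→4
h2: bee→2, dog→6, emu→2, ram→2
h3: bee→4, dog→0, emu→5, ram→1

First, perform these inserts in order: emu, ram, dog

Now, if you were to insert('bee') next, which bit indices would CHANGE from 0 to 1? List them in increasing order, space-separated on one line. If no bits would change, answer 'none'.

Answer: none

Derivation:
Start: bits=00000000
After insert 'emu': sets bits 2 5 6 -> bits=00100110
After insert 'ram': sets bits 1 2 4 -> bits=01101110
After insert 'dog': sets bits 0 6 7 -> bits=11101111
insert 'bee' would touch bits 2 4 6; currently bit2=1, bit4=1, bit6=1
Bits that are 0 among those (would change 0->1): none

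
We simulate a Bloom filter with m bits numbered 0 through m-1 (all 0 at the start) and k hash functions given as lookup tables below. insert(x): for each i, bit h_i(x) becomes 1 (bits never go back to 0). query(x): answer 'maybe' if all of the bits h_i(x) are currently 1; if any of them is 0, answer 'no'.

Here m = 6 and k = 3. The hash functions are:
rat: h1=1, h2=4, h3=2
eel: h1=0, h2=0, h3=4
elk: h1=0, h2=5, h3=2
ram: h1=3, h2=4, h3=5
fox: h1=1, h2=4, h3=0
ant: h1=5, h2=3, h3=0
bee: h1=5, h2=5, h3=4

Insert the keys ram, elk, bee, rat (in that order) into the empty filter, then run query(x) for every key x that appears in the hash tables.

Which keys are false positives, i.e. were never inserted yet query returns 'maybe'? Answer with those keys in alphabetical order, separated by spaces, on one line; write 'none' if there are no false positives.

Answer: ant eel fox

Derivation:
Start: bits=000000
After insert 'ram': sets bits 3 4 5 -> bits=000111
After insert 'elk': sets bits 0 2 5 -> bits=101111
After insert 'bee': sets bits 4 5 -> bits=101111
After insert 'rat': sets bits 1 2 4 -> bits=111111
Not inserted: ant eel fox — query each against bits=111111:
query ant: checks bit0=1, bit3=1, bit5=1 (all 1) -> maybe => FALSE POSITIVE
query eel: checks bit0=1, bit4=1 (all 1) -> maybe => FALSE POSITIVE
query fox: checks bit0=1, bit1=1, bit4=1 (all 1) -> maybe => FALSE POSITIVE
False positives (alphabetical): ant eel fox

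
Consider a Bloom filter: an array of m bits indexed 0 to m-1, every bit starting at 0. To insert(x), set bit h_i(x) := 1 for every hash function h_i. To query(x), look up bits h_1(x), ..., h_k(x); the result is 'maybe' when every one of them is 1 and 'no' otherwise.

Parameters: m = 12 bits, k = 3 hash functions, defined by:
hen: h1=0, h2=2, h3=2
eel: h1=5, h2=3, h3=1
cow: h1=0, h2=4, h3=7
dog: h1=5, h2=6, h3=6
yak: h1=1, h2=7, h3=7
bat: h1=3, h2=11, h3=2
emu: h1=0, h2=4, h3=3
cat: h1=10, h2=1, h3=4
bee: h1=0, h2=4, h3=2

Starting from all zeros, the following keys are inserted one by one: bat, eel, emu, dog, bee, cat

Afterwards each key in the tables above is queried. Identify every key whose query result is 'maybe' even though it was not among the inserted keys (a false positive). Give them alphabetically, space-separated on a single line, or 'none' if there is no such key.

Start: bits=000000000000
After insert 'bat': sets bits 2 3 11 -> bits=001100000001
After insert 'eel': sets bits 1 3 5 -> bits=011101000001
After insert 'emu': sets bits 0 3 4 -> bits=111111000001
After insert 'dog': sets bits 5 6 -> bits=111111100001
After insert 'bee': sets bits 0 2 4 -> bits=111111100001
After insert 'cat': sets bits 1 4 10 -> bits=111111100011
Not inserted: cow hen yak — query each against bits=111111100011:
query cow: checks bit0=1, bit4=1, bit7=0 (has a 0) -> no => not a false positive
query hen: checks bit0=1, bit2=1 (all 1) -> maybe => FALSE POSITIVE
query yak: checks bit1=1, bit7=0 (has a 0) -> no => not a false positive
False positives (alphabetical): hen

Answer: hen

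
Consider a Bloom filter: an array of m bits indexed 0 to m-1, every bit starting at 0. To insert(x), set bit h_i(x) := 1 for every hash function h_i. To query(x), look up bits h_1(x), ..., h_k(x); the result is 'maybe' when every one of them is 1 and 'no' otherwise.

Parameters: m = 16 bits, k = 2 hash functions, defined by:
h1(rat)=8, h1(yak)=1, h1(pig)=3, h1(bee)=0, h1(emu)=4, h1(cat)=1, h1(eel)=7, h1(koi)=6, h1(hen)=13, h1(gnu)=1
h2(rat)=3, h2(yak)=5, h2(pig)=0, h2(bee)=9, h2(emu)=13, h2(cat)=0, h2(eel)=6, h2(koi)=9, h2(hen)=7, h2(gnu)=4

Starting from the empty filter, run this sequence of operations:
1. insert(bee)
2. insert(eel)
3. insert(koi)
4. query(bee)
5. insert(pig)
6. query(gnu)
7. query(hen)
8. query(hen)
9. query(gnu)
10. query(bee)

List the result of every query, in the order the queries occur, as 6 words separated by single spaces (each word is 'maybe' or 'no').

Start: bits=0000000000000000
Op 1: insert bee -> sets bits 0 9 -> bits=1000000001000000
Op 2: insert eel -> sets bits 6 7 -> bits=1000001101000000
Op 3: insert koi -> sets bits 6 9 -> bits=1000001101000000
Op 4: query bee -> checks bit0=1, bit9=1 (all 1) -> maybe
Op 5: insert pig -> sets bits 0 3 -> bits=1001001101000000
Op 6: query gnu -> checks bit1=0, bit4=0 (has a 0) -> no
Op 7: query hen -> checks bit7=1, bit13=0 (has a 0) -> no
Op 8: query hen -> checks bit7=1, bit13=0 (has a 0) -> no
Op 9: query gnu -> checks bit1=0, bit4=0 (has a 0) -> no
Op 10: query bee -> checks bit0=1, bit9=1 (all 1) -> maybe
Query results in order: maybe no no no no maybe

Answer: maybe no no no no maybe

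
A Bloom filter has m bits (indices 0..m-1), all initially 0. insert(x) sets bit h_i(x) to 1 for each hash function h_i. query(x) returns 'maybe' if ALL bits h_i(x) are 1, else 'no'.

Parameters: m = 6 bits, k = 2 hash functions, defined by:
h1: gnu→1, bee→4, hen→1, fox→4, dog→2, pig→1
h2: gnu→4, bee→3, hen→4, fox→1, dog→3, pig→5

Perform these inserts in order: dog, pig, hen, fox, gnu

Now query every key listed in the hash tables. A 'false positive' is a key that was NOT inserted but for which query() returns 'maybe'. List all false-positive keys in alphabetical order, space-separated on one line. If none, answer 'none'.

Start: bits=000000
After insert 'dog': sets bits 2 3 -> bits=001100
After insert 'pig': sets bits 1 5 -> bits=011101
After insert 'hen': sets bits 1 4 -> bits=011111
After insert 'fox': sets bits 1 4 -> bits=011111
After insert 'gnu': sets bits 1 4 -> bits=011111
Not inserted: bee — query each against bits=011111:
query bee: checks bit3=1, bit4=1 (all 1) -> maybe => FALSE POSITIVE
False positives (alphabetical): bee

Answer: bee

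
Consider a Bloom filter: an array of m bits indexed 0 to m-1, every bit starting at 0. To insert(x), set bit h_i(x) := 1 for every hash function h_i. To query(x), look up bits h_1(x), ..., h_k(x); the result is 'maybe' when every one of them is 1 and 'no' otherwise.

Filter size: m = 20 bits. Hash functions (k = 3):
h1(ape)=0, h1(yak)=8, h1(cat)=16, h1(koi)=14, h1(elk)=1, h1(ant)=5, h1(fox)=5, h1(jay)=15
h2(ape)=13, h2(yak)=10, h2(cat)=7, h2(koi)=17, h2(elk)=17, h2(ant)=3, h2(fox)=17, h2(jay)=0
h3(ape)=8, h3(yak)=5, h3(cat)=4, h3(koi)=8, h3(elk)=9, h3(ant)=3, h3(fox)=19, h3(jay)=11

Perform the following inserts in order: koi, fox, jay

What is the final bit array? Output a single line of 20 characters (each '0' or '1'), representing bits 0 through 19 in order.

Answer: 10000100100100110101

Derivation:
Start: bits=00000000000000000000
After insert 'koi': sets bits 8 14 17 -> bits=00000000100000100100
After insert 'fox': sets bits 5 17 19 -> bits=00000100100000100101
After insert 'jay': sets bits 0 11 15 -> bits=10000100100100110101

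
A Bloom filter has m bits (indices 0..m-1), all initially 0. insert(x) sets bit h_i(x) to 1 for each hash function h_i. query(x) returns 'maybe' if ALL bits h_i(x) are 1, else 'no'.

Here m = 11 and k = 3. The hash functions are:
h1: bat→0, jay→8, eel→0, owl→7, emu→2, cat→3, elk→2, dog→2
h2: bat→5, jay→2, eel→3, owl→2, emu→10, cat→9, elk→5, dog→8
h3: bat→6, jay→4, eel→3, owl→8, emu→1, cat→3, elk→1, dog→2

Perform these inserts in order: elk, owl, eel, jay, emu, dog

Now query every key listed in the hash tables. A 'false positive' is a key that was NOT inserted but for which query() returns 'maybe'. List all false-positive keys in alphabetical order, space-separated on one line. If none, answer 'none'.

Start: bits=00000000000
After insert 'elk': sets bits 1 2 5 -> bits=01100100000
After insert 'owl': sets bits 2 7 8 -> bits=01100101100
After insert 'eel': sets bits 0 3 -> bits=11110101100
After insert 'jay': sets bits 2 4 8 -> bits=11111101100
After insert 'emu': sets bits 1 2 10 -> bits=11111101101
After insert 'dog': sets bits 2 8 -> bits=11111101101
Not inserted: bat cat — query each against bits=11111101101:
query bat: checks bit0=1, bit5=1, bit6=0 (has a 0) -> no => not a false positive
query cat: checks bit3=1, bit9=0 (has a 0) -> no => not a false positive
False positives (alphabetical): none

Answer: none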